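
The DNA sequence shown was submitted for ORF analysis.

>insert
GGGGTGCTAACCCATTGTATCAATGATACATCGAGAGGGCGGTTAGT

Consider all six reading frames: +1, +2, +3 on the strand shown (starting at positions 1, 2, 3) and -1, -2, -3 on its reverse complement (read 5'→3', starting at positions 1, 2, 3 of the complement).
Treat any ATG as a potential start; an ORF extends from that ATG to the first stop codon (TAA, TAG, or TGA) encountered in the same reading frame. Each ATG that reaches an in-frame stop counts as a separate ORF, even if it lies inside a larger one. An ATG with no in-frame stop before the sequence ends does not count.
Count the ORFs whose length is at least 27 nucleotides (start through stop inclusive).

Reverse complement (5'→3'): ACTAACCGCCCTCTCGATGTATCATTGATACAATGGGTTAGCACCCC
Frame +1: GGG GTG CTA ACC CAT TGT ATC AAT GAT ACA TCG AGA GGG CGG TTA — no ATG→stop ORF.
Frame +2: GGG TGC TAA CCC ATT GTA TCA ATG ATA CAT CGA GAG GGC GGT TAG — ATG at 23, stop TAG at 44 → 24 nt.
Frame +3: GGT GCT AAC CCA TTG TAT CAA TGA TAC ATC GAG AGG GCG GTT AGT — no ATG→stop ORF.
Frame -1: ACT AAC CGC CCT CTC GAT GTA TCA TTG ATA CAA TGG GTT AGC ACC — no ATG→stop ORF.
Frame -2: CTA ACC GCC CTC TCG ATG TAT CAT TGA TAC AAT GGG TTA GCA CCC — ATG at 17, stop TGA at 26 → 12 nt.
Frame -3: TAA CCG CCC TCT CGA TGT ATC ATT GAT ACA ATG GGT TAG CAC CCC — ATG at 33, stop TAG at 39 → 9 nt.
No ORF reaches 27 nucleotides. Count = 0.

0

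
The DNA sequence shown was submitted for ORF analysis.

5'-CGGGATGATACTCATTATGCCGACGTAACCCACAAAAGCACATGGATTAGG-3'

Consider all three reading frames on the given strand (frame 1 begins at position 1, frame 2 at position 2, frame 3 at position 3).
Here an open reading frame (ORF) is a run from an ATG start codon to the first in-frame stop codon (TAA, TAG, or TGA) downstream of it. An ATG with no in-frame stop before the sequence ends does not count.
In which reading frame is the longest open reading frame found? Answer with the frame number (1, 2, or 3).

2

Frame 1: CGG GAT GAT ACT CAT TAT GCC GAC GTA ACC CAC AAA AGC ACA TGG ATT AGG — no ATG→stop ORF.
Frame 2: GGG ATG ATA CTC ATT ATG CCG ACG TAA CCC ACA AAA GCA CAT GGA TTA — ATG at 5, stop TAA at 26 → 24 nt; ATG at 17, stop TAA at 26 → 12 nt.
Frame 3: GGA TGA TAC TCA TTA TGC CGA CGT AAC CCA CAA AAG CAC ATG GAT TAG — ATG at 42, stop TAG at 48 → 9 nt.
Longest ORF is 24 nt in frame 2 (positions 5–28).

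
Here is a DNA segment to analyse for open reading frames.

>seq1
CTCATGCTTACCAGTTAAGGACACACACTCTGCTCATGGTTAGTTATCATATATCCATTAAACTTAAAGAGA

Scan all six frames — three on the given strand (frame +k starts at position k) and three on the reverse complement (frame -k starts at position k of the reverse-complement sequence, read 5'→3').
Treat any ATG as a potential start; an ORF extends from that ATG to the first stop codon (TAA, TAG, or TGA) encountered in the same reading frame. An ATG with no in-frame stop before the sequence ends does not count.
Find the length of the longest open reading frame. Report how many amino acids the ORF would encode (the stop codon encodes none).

Reverse complement (5'→3'): TCTCTTTAAGTTTAATGGATATATGATAACTAACCATGAGCAGAGTGTGTGTCCTTAACTGGTAAGCATGAG
Frame +1: CTC ATG CTT ACC AGT TAA GGA CAC ACA CTC TGC TCA TGG TTA GTT ATC ATA TAT CCA TTA AAC TTA AAG AGA — ATG at 4, stop TAA at 16 → 15 nt.
Frame +2: TCA TGC TTA CCA GTT AAG GAC ACA CAC TCT GCT CAT GGT TAG TTA TCA TAT ATC CAT TAA ACT TAA AGA — no ATG→stop ORF.
Frame +3: CAT GCT TAC CAG TTA AGG ACA CAC ACT CTG CTC ATG GTT AGT TAT CAT ATA TCC ATT AAA CTT AAA GAG — no ATG→stop ORF.
Frame -1: TCT CTT TAA GTT TAA TGG ATA TAT GAT AAC TAA CCA TGA GCA GAG TGT GTG TCC TTA ACT GGT AAG CAT GAG — no ATG→stop ORF.
Frame -2: CTC TTT AAG TTT AAT GGA TAT ATG ATA ACT AAC CAT GAG CAG AGT GTG TGT CCT TAA CTG GTA AGC ATG — ATG at 23, stop TAA at 56 → 36 nt.
Frame -3: TCT TTA AGT TTA ATG GAT ATA TGA TAA CTA ACC ATG AGC AGA GTG TGT GTC CTT AAC TGG TAA GCA TGA — ATG at 15, stop TGA at 24 → 12 nt; ATG at 36, stop TAA at 63 → 30 nt.
Longest: frame -2, positions 23–58, 36 nt = 12 codons = 11 aa. → 11 amino acids.

11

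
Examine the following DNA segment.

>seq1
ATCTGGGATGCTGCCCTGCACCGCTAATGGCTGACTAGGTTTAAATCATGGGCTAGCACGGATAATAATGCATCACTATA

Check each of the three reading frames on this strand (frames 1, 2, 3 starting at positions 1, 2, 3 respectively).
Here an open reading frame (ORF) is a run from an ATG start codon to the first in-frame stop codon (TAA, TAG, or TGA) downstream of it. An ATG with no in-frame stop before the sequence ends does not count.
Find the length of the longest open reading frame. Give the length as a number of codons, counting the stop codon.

9

Frame 1: ATC TGG GAT GCT GCC CTG CAC CGC TAA TGG CTG ACT AGG TTT AAA TCA TGG GCT AGC ACG GAT AAT AAT GCA TCA CTA — no ATG→stop ORF.
Frame 2: TCT GGG ATG CTG CCC TGC ACC GCT AAT GGC TGA CTA GGT TTA AAT CAT GGG CTA GCA CGG ATA ATA ATG CAT CAC TAT — ATG at 8, stop TGA at 32 → 27 nt.
Frame 3: CTG GGA TGC TGC CCT GCA CCG CTA ATG GCT GAC TAG GTT TAA ATC ATG GGC TAG CAC GGA TAA TAA TGC ATC ACT ATA — ATG at 27, stop TAG at 36 → 12 nt; ATG at 48, stop TAG at 54 → 9 nt.
Longest: frame 2, positions 8–34, 27 nt = 9 codons = 8 aa. → 9 codons.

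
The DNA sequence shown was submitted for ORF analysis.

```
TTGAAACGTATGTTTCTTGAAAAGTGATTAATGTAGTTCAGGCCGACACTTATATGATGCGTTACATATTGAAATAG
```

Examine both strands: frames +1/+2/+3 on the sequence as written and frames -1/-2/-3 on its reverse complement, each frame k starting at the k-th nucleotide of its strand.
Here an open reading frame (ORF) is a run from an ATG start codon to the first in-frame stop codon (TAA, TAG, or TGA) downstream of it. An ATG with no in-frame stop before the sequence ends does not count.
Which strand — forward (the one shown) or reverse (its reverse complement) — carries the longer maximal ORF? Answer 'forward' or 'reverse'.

Reverse complement (5'→3'): CTATTTCAATATGTAACGCATCATATAAGTGTCGGCCTGAACTACATTAATCACTTTTCAAGAAACATACGTTTCAA
Frame +1: TTG AAA CGT ATG TTT CTT GAA AAG TGA TTA ATG TAG TTC AGG CCG ACA CTT ATA TGA TGC GTT ACA TAT TGA AAT — ATG at 10, stop TGA at 25 → 18 nt; ATG at 31, stop TAG at 34 → 6 nt.
Frame +2: TGA AAC GTA TGT TTC TTG AAA AGT GAT TAA TGT AGT TCA GGC CGA CAC TTA TAT GAT GCG TTA CAT ATT GAA ATA — no ATG→stop ORF.
Frame +3: GAA ACG TAT GTT TCT TGA AAA GTG ATT AAT GTA GTT CAG GCC GAC ACT TAT ATG ATG CGT TAC ATA TTG AAA TAG — ATG at 54, stop TAG at 75 → 24 nt; ATG at 57, stop TAG at 75 → 21 nt.
Frame -1: CTA TTT CAA TAT GTA ACG CAT CAT ATA AGT GTC GGC CTG AAC TAC ATT AAT CAC TTT TCA AGA AAC ATA CGT TTC — no ATG→stop ORF.
Frame -2: TAT TTC AAT ATG TAA CGC ATC ATA TAA GTG TCG GCC TGA ACT ACA TTA ATC ACT TTT CAA GAA ACA TAC GTT TCA — ATG at 11, stop TAA at 14 → 6 nt.
Frame -3: ATT TCA ATA TGT AAC GCA TCA TAT AAG TGT CGG CCT GAA CTA CAT TAA TCA CTT TTC AAG AAA CAT ACG TTT CAA — no ATG→stop ORF.
Forward-strand max 24 nt; reverse-strand max 6 nt. The forward strand has the longer ORF.

forward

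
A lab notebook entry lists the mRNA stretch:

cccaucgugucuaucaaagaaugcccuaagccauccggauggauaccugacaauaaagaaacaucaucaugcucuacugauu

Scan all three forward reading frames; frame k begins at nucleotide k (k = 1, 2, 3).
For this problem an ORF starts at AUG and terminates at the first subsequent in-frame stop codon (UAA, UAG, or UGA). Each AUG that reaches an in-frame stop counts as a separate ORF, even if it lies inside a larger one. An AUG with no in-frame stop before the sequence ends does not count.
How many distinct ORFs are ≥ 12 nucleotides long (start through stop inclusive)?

Frame 1: CCC AUC GUG UCU AUC AAA GAA UGC CCU AAG CCA UCC GGA UGG AUA CCU GAC AAU AAA GAA ACA UCA UCA UGC UCU ACU GAU — no AUG→stop ORF.
Frame 2: CCA UCG UGU CUA UCA AAG AAU GCC CUA AGC CAU CCG GAU GGA UAC CUG ACA AUA AAG AAA CAU CAU CAU GCU CUA CUG AUU — no AUG→stop ORF.
Frame 3: CAU CGU GUC UAU CAA AGA AUG CCC UAA GCC AUC CGG AUG GAU ACC UGA CAA UAA AGA AAC AUC AUC AUG CUC UAC UGA — AUG at 21, stop UAA at 27 → 9 nt; AUG at 39, stop UGA at 48 → 12 nt; AUG at 69, stop UGA at 78 → 12 nt.
ORFs ≥ 12 nucleotides: frame 3 39–50 (12 nucleotides), frame 3 69–80 (12 nucleotides). Count = 2.

2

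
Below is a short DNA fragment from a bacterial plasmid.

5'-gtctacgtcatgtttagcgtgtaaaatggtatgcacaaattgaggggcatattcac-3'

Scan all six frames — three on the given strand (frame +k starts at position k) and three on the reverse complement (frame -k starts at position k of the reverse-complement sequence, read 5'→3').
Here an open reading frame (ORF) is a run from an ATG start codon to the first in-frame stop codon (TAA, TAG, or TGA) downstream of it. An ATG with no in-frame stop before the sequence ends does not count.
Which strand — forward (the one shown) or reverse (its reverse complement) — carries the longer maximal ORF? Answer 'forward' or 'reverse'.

Reverse complement (5'→3'): GTGAATATGCCCCTCAATTTGTGCATACCATTTTACACGCTAAACATGACGTAGAC
Frame +1: GTC TAC GTC ATG TTT AGC GTG TAA AAT GGT ATG CAC AAA TTG AGG GGC ATA TTC — ATG at 10, stop TAA at 22 → 15 nt.
Frame +2: TCT ACG TCA TGT TTA GCG TGT AAA ATG GTA TGC ACA AAT TGA GGG GCA TAT TCA — ATG at 26, stop TGA at 41 → 18 nt.
Frame +3: CTA CGT CAT GTT TAG CGT GTA AAA TGG TAT GCA CAA ATT GAG GGG CAT ATT CAC — no ATG→stop ORF.
Frame -1: GTG AAT ATG CCC CTC AAT TTG TGC ATA CCA TTT TAC ACG CTA AAC ATG ACG TAG — ATG at 7, stop TAG at 52 → 48 nt; ATG at 46, stop TAG at 52 → 9 nt.
Frame -2: TGA ATA TGC CCC TCA ATT TGT GCA TAC CAT TTT ACA CGC TAA ACA TGA CGT AGA — no ATG→stop ORF.
Frame -3: GAA TAT GCC CCT CAA TTT GTG CAT ACC ATT TTA CAC GCT AAA CAT GAC GTA GAC — no ATG→stop ORF.
Forward-strand max 18 nt; reverse-strand max 48 nt. The reverse strand has the longer ORF.

reverse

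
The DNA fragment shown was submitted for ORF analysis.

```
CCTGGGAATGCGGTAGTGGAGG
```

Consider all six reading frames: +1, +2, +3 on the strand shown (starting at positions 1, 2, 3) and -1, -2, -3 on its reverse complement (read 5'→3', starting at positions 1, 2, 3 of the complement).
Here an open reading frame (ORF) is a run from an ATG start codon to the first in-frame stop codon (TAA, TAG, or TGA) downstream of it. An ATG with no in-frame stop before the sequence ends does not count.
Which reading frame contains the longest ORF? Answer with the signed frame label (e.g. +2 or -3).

+2

Reverse complement (5'→3'): CCTCCACTACCGCATTCCCAGG
Frame +1: CCT GGG AAT GCG GTA GTG GAG — no ATG→stop ORF.
Frame +2: CTG GGA ATG CGG TAG TGG AGG — ATG at 8, stop TAG at 14 → 9 nt.
Frame +3: TGG GAA TGC GGT AGT GGA — no ATG→stop ORF.
Frame -1: CCT CCA CTA CCG CAT TCC CAG — no ATG→stop ORF.
Frame -2: CTC CAC TAC CGC ATT CCC AGG — no ATG→stop ORF.
Frame -3: TCC ACT ACC GCA TTC CCA — no ATG→stop ORF.
Longest ORF is 9 nt in frame +2 (positions 8–16).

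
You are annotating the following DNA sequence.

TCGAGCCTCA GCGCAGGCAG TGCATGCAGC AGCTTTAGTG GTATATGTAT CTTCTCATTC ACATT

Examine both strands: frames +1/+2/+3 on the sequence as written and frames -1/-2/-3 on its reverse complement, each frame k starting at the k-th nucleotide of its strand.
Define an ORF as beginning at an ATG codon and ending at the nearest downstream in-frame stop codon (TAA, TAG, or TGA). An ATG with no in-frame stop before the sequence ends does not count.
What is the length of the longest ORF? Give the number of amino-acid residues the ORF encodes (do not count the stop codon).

7

Reverse complement (5'→3'): AATGTGAATGAGAAGATACATATACCACTAAAGCTGCTGCATGCACTGCCTGCGCTGAGGCTCGA
Frame +1: TCG AGC CTC AGC GCA GGC AGT GCA TGC AGC AGC TTT AGT GGT ATA TGT ATC TTC TCA TTC ACA — no ATG→stop ORF.
Frame +2: CGA GCC TCA GCG CAG GCA GTG CAT GCA GCA GCT TTA GTG GTA TAT GTA TCT TCT CAT TCA CAT — no ATG→stop ORF.
Frame +3: GAG CCT CAG CGC AGG CAG TGC ATG CAG CAG CTT TAG TGG TAT ATG TAT CTT CTC ATT CAC ATT — ATG at 24, stop TAG at 36 → 15 nt.
Frame -1: AAT GTG AAT GAG AAG ATA CAT ATA CCA CTA AAG CTG CTG CAT GCA CTG CCT GCG CTG AGG CTC — no ATG→stop ORF.
Frame -2: ATG TGA ATG AGA AGA TAC ATA TAC CAC TAA AGC TGC TGC ATG CAC TGC CTG CGC TGA GGC TCG — ATG at 2, stop TGA at 5 → 6 nt; ATG at 8, stop TAA at 29 → 24 nt; ATG at 41, stop TGA at 56 → 18 nt.
Frame -3: TGT GAA TGA GAA GAT ACA TAT ACC ACT AAA GCT GCT GCA TGC ACT GCC TGC GCT GAG GCT CGA — no ATG→stop ORF.
Longest: frame -2, positions 8–31, 24 nt = 8 codons = 7 aa. → 7 amino acids.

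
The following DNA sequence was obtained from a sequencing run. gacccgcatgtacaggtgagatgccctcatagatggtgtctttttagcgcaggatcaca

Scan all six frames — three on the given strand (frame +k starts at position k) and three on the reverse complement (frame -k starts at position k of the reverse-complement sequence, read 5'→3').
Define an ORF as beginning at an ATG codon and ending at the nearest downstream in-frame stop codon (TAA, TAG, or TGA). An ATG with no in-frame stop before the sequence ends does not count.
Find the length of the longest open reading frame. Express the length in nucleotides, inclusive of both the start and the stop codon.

Reverse complement (5'→3'): TGTGATCCTGCGCTAAAAAGACACCATCTATGAGGGCATCTCACCTGTACATGCGGGTC
Frame +1: GAC CCG CAT GTA CAG GTG AGA TGC CCT CAT AGA TGG TGT CTT TTT AGC GCA GGA TCA — no ATG→stop ORF.
Frame +2: ACC CGC ATG TAC AGG TGA GAT GCC CTC ATA GAT GGT GTC TTT TTA GCG CAG GAT CAC — ATG at 8, stop TGA at 17 → 12 nt.
Frame +3: CCC GCA TGT ACA GGT GAG ATG CCC TCA TAG ATG GTG TCT TTT TAG CGC AGG ATC ACA — ATG at 21, stop TAG at 30 → 12 nt; ATG at 33, stop TAG at 45 → 15 nt.
Frame -1: TGT GAT CCT GCG CTA AAA AGA CAC CAT CTA TGA GGG CAT CTC ACC TGT ACA TGC GGG — no ATG→stop ORF.
Frame -2: GTG ATC CTG CGC TAA AAA GAC ACC ATC TAT GAG GGC ATC TCA CCT GTA CAT GCG GGT — no ATG→stop ORF.
Frame -3: TGA TCC TGC GCT AAA AAG ACA CCA TCT ATG AGG GCA TCT CAC CTG TAC ATG CGG GTC — no ATG→stop ORF.
Longest: frame +3, positions 33–47, 15 nt = 5 codons = 4 aa. → 15 nucleotides.

15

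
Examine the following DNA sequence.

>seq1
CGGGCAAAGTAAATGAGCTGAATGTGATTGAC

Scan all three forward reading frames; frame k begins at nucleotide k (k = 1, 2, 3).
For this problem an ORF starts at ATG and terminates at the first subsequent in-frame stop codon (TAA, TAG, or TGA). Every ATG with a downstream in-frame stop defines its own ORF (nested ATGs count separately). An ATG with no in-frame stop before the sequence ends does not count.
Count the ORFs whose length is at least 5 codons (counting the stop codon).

Frame 1: CGG GCA AAG TAA ATG AGC TGA ATG TGA TTG — ATG at 13, stop TGA at 19 → 9 nt; ATG at 22, stop TGA at 25 → 6 nt.
Frame 2: GGG CAA AGT AAA TGA GCT GAA TGT GAT TGA — no ATG→stop ORF.
Frame 3: GGC AAA GTA AAT GAG CTG AAT GTG ATT GAC — no ATG→stop ORF.
No ORF reaches 5 codons. Count = 0.

0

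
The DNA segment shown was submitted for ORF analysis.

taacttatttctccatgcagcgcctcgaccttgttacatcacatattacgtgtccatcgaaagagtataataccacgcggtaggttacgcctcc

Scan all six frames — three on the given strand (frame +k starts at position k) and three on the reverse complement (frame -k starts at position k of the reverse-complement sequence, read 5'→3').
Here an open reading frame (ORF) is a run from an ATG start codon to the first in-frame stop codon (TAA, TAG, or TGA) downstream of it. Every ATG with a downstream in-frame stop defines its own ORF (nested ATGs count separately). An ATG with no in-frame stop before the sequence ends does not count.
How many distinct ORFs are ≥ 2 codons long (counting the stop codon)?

Reverse complement (5'→3'): GGAGGCGTAACCTACCGCGTGGTATTATACTCTTTCGATGGACACGTAATATGTGATGTAACAAGGTCGAGGCGCTGCATGGAGAAATAAGTTA
Frame +1: TAA CTT ATT TCT CCA TGC AGC GCC TCG ACC TTG TTA CAT CAC ATA TTA CGT GTC CAT CGA AAG AGT ATA ATA CCA CGC GGT AGG TTA CGC CTC — no ATG→stop ORF.
Frame +2: AAC TTA TTT CTC CAT GCA GCG CCT CGA CCT TGT TAC ATC ACA TAT TAC GTG TCC ATC GAA AGA GTA TAA TAC CAC GCG GTA GGT TAC GCC TCC — no ATG→stop ORF.
Frame +3: ACT TAT TTC TCC ATG CAG CGC CTC GAC CTT GTT ACA TCA CAT ATT ACG TGT CCA TCG AAA GAG TAT AAT ACC ACG CGG TAG GTT ACG CCT — ATG at 15, stop TAG at 81 → 69 nt.
Frame -1: GGA GGC GTA ACC TAC CGC GTG GTA TTA TAC TCT TTC GAT GGA CAC GTA ATA TGT GAT GTA ACA AGG TCG AGG CGC TGC ATG GAG AAA TAA GTT — ATG at 79, stop TAA at 88 → 12 nt.
Frame -2: GAG GCG TAA CCT ACC GCG TGG TAT TAT ACT CTT TCG ATG GAC ACG TAA TAT GTG ATG TAA CAA GGT CGA GGC GCT GCA TGG AGA AAT AAG TTA — ATG at 38, stop TAA at 47 → 12 nt; ATG at 56, stop TAA at 59 → 6 nt.
Frame -3: AGG CGT AAC CTA CCG CGT GGT ATT ATA CTC TTT CGA TGG ACA CGT AAT ATG TGA TGT AAC AAG GTC GAG GCG CTG CAT GGA GAA ATA AGT — ATG at 51, stop TGA at 54 → 6 nt.
ORFs ≥ 2 codons: frame +3 15–83 (23 codons), frame -1 79–90 (4 codons), frame -2 38–49 (4 codons), frame -2 56–61 (2 codons), frame -3 51–56 (2 codons). Count = 5.

5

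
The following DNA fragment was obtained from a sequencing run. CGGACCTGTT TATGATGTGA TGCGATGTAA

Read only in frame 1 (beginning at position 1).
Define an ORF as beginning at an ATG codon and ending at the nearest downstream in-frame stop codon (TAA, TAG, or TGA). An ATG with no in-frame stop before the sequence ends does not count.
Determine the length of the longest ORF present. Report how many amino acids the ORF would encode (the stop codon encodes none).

Frame 1: CGG ACC TGT TTA TGA TGT GAT GCG ATG TAA — ATG at 25, stop TAA at 28 → 6 nt.
Longest: frame 1, positions 25–30, 6 nt = 2 codons = 1 aa. → 1 amino acids.

1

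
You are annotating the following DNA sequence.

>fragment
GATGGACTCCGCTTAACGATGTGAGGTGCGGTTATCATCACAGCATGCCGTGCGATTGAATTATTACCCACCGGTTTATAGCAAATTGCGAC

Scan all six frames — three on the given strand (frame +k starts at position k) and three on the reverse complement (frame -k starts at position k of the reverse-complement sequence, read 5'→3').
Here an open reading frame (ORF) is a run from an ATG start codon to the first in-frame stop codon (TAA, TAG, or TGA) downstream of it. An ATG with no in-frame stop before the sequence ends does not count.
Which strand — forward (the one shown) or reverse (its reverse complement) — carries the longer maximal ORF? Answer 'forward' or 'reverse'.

forward

Reverse complement (5'→3'): GTCGCAATTTGCTATAAACCGGTGGGTAATAATTCAATCGCACGGCATGCTGTGATGATAACCGCACCTCACATCGTTAAGCGGAGTCCATC
Frame +1: GAT GGA CTC CGC TTA ACG ATG TGA GGT GCG GTT ATC ATC ACA GCA TGC CGT GCG ATT GAA TTA TTA CCC ACC GGT TTA TAG CAA ATT GCG — ATG at 19, stop TGA at 22 → 6 nt.
Frame +2: ATG GAC TCC GCT TAA CGA TGT GAG GTG CGG TTA TCA TCA CAG CAT GCC GTG CGA TTG AAT TAT TAC CCA CCG GTT TAT AGC AAA TTG CGA — ATG at 2, stop TAA at 14 → 15 nt.
Frame +3: TGG ACT CCG CTT AAC GAT GTG AGG TGC GGT TAT CAT CAC AGC ATG CCG TGC GAT TGA ATT ATT ACC CAC CGG TTT ATA GCA AAT TGC GAC — ATG at 45, stop TGA at 57 → 15 nt.
Frame -1: GTC GCA ATT TGC TAT AAA CCG GTG GGT AAT AAT TCA ATC GCA CGG CAT GCT GTG ATG ATA ACC GCA CCT CAC ATC GTT AAG CGG AGT CCA — no ATG→stop ORF.
Frame -2: TCG CAA TTT GCT ATA AAC CGG TGG GTA ATA ATT CAA TCG CAC GGC ATG CTG TGA TGA TAA CCG CAC CTC ACA TCG TTA AGC GGA GTC CAT — ATG at 47, stop TGA at 53 → 9 nt.
Frame -3: CGC AAT TTG CTA TAA ACC GGT GGG TAA TAA TTC AAT CGC ACG GCA TGC TGT GAT GAT AAC CGC ACC TCA CAT CGT TAA GCG GAG TCC ATC — no ATG→stop ORF.
Forward-strand max 15 nt; reverse-strand max 9 nt. The forward strand has the longer ORF.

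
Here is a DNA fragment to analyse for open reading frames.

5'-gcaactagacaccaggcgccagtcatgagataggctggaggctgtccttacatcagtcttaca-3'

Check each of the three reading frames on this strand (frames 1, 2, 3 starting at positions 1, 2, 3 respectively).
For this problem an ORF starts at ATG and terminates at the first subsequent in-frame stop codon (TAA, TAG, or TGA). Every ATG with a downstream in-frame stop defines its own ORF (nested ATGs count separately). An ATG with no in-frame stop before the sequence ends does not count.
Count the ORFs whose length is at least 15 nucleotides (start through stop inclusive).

0

Frame 1: GCA ACT AGA CAC CAG GCG CCA GTC ATG AGA TAG GCT GGA GGC TGT CCT TAC ATC AGT CTT ACA — ATG at 25, stop TAG at 31 → 9 nt.
Frame 2: CAA CTA GAC ACC AGG CGC CAG TCA TGA GAT AGG CTG GAG GCT GTC CTT ACA TCA GTC TTA — no ATG→stop ORF.
Frame 3: AAC TAG ACA CCA GGC GCC AGT CAT GAG ATA GGC TGG AGG CTG TCC TTA CAT CAG TCT TAC — no ATG→stop ORF.
No ORF reaches 15 nucleotides. Count = 0.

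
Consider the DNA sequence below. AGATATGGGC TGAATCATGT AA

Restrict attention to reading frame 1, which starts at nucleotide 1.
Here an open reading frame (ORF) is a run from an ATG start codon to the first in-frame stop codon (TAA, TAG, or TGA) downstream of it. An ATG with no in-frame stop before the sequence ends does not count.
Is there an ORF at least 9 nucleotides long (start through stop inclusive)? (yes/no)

no

Frame 1: AGA TAT GGG CTG AAT CAT GTA — no ATG→stop ORF.
Largest ORF found is 0 nucleotides < 9, so no.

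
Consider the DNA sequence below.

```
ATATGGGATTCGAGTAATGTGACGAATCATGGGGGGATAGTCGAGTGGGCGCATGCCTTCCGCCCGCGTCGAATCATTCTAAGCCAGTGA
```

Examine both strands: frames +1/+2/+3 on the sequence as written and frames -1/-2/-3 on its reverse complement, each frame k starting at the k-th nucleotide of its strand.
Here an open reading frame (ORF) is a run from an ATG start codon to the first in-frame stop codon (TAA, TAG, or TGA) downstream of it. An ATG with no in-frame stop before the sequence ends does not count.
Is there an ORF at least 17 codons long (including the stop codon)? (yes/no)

yes

Reverse complement (5'→3'): TCACTGGCTTAGAATGATTCGACGCGGGCGGAAGGCATGCGCCCACTCGACTATCCCCCCATGATTCGTCACATTACTCGAATCCCATAT
Frame +1: ATA TGG GAT TCG AGT AAT GTG ACG AAT CAT GGG GGG ATA GTC GAG TGG GCG CAT GCC TTC CGC CCG CGT CGA ATC ATT CTA AGC CAG TGA — no ATG→stop ORF.
Frame +2: TAT GGG ATT CGA GTA ATG TGA CGA ATC ATG GGG GGA TAG TCG AGT GGG CGC ATG CCT TCC GCC CGC GTC GAA TCA TTC TAA GCC AGT — ATG at 17, stop TGA at 20 → 6 nt; ATG at 29, stop TAG at 38 → 12 nt; ATG at 53, stop TAA at 80 → 30 nt.
Frame +3: ATG GGA TTC GAG TAA TGT GAC GAA TCA TGG GGG GAT AGT CGA GTG GGC GCA TGC CTT CCG CCC GCG TCG AAT CAT TCT AAG CCA GTG — ATG at 3, stop TAA at 15 → 15 nt.
Frame -1: TCA CTG GCT TAG AAT GAT TCG ACG CGG GCG GAA GGC ATG CGC CCA CTC GAC TAT CCC CCC ATG ATT CGT CAC ATT ACT CGA ATC CCA TAT — no ATG→stop ORF.
Frame -2: CAC TGG CTT AGA ATG ATT CGA CGC GGG CGG AAG GCA TGC GCC CAC TCG ACT ATC CCC CCA TGA TTC GTC ACA TTA CTC GAA TCC CAT — ATG at 14, stop TGA at 62 → 51 nt.
Frame -3: ACT GGC TTA GAA TGA TTC GAC GCG GGC GGA AGG CAT GCG CCC ACT CGA CTA TCC CCC CAT GAT TCG TCA CAT TAC TCG AAT CCC ATA — no ATG→stop ORF.
Frame -2 has an ORF of 17 codons (positions 14–64) ≥ 17, so yes.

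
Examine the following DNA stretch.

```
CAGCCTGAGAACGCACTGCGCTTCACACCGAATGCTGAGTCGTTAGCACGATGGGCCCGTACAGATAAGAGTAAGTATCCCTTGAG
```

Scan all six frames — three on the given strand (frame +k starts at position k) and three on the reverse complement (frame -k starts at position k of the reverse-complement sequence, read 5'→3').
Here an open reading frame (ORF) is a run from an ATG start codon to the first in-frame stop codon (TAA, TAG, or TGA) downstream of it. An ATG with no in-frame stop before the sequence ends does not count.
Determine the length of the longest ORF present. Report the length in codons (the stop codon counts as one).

6

Reverse complement (5'→3'): CTCAAGGGATACTTACTCTTATCTGTACGGGCCCATCGTGCTAACGACTCAGCATTCGGTGTGAAGCGCAGTGCGTTCTCAGGCTG
Frame +1: CAG CCT GAG AAC GCA CTG CGC TTC ACA CCG AAT GCT GAG TCG TTA GCA CGA TGG GCC CGT ACA GAT AAG AGT AAG TAT CCC TTG — no ATG→stop ORF.
Frame +2: AGC CTG AGA ACG CAC TGC GCT TCA CAC CGA ATG CTG AGT CGT TAG CAC GAT GGG CCC GTA CAG ATA AGA GTA AGT ATC CCT TGA — ATG at 32, stop TAG at 44 → 15 nt.
Frame +3: GCC TGA GAA CGC ACT GCG CTT CAC ACC GAA TGC TGA GTC GTT AGC ACG ATG GGC CCG TAC AGA TAA GAG TAA GTA TCC CTT GAG — ATG at 51, stop TAA at 66 → 18 nt.
Frame -1: CTC AAG GGA TAC TTA CTC TTA TCT GTA CGG GCC CAT CGT GCT AAC GAC TCA GCA TTC GGT GTG AAG CGC AGT GCG TTC TCA GGC — no ATG→stop ORF.
Frame -2: TCA AGG GAT ACT TAC TCT TAT CTG TAC GGG CCC ATC GTG CTA ACG ACT CAG CAT TCG GTG TGA AGC GCA GTG CGT TCT CAG GCT — no ATG→stop ORF.
Frame -3: CAA GGG ATA CTT ACT CTT ATC TGT ACG GGC CCA TCG TGC TAA CGA CTC AGC ATT CGG TGT GAA GCG CAG TGC GTT CTC AGG CTG — no ATG→stop ORF.
Longest: frame +3, positions 51–68, 18 nt = 6 codons = 5 aa. → 6 codons.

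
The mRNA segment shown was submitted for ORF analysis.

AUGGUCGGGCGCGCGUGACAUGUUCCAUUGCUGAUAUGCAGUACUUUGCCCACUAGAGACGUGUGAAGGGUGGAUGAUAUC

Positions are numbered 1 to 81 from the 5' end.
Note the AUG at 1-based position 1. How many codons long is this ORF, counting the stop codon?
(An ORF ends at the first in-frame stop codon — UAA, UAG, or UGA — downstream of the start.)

Codons from position 1: AUG (1–3), GUC (4–6), GGG (7–9), CGC (10–12), GCG (13–15), UGA (16–18).
UGA is the first in-frame stop; that's 6 codons including the stop.

6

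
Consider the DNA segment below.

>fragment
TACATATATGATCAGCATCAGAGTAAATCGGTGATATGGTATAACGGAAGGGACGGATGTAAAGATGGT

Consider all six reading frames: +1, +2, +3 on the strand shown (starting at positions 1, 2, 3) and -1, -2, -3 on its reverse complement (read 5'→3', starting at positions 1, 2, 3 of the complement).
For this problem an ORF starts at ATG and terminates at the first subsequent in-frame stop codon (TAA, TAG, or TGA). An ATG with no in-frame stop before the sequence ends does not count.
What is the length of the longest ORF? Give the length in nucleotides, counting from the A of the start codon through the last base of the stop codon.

27

Reverse complement (5'→3'): ACCATCTTTACATCCGTCCCTTCCGTTATACCATATCACCGATTTACTCTGATGCTGATCATATATGTA
Frame +1: TAC ATA TAT GAT CAG CAT CAG AGT AAA TCG GTG ATA TGG TAT AAC GGA AGG GAC GGA TGT AAA GAT GGT — no ATG→stop ORF.
Frame +2: ACA TAT ATG ATC AGC ATC AGA GTA AAT CGG TGA TAT GGT ATA ACG GAA GGG ACG GAT GTA AAG ATG — ATG at 8, stop TGA at 32 → 27 nt.
Frame +3: CAT ATA TGA TCA GCA TCA GAG TAA ATC GGT GAT ATG GTA TAA CGG AAG GGA CGG ATG TAA AGA TGG — ATG at 36, stop TAA at 42 → 9 nt; ATG at 57, stop TAA at 60 → 6 nt.
Frame -1: ACC ATC TTT ACA TCC GTC CCT TCC GTT ATA CCA TAT CAC CGA TTT ACT CTG ATG CTG ATC ATA TAT GTA — no ATG→stop ORF.
Frame -2: CCA TCT TTA CAT CCG TCC CTT CCG TTA TAC CAT ATC ACC GAT TTA CTC TGA TGC TGA TCA TAT ATG — no ATG→stop ORF.
Frame -3: CAT CTT TAC ATC CGT CCC TTC CGT TAT ACC ATA TCA CCG ATT TAC TCT GAT GCT GAT CAT ATA TGT — no ATG→stop ORF.
Longest: frame +2, positions 8–34, 27 nt = 9 codons = 8 aa. → 27 nucleotides.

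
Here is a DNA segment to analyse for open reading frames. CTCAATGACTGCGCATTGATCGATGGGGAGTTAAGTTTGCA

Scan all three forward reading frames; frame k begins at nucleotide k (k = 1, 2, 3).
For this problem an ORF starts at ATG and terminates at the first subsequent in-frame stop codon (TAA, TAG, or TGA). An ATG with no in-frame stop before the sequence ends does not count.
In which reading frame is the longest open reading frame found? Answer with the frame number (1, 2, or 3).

Frame 1: CTC AAT GAC TGC GCA TTG ATC GAT GGG GAG TTA AGT TTG — no ATG→stop ORF.
Frame 2: TCA ATG ACT GCG CAT TGA TCG ATG GGG AGT TAA GTT TGC — ATG at 5, stop TGA at 17 → 15 nt; ATG at 23, stop TAA at 32 → 12 nt.
Frame 3: CAA TGA CTG CGC ATT GAT CGA TGG GGA GTT AAG TTT GCA — no ATG→stop ORF.
Longest ORF is 15 nt in frame 2 (positions 5–19).

2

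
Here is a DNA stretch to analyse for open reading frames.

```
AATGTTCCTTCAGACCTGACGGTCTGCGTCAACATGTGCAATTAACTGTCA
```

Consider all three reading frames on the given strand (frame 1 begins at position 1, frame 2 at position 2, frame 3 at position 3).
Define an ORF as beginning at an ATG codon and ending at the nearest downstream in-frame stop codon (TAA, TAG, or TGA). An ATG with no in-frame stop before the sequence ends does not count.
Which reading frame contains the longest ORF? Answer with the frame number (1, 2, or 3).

Frame 1: AAT GTT CCT TCA GAC CTG ACG GTC TGC GTC AAC ATG TGC AAT TAA CTG TCA — ATG at 34, stop TAA at 43 → 12 nt.
Frame 2: ATG TTC CTT CAG ACC TGA CGG TCT GCG TCA ACA TGT GCA ATT AAC TGT — ATG at 2, stop TGA at 17 → 18 nt.
Frame 3: TGT TCC TTC AGA CCT GAC GGT CTG CGT CAA CAT GTG CAA TTA ACT GTC — no ATG→stop ORF.
Longest ORF is 18 nt in frame 2 (positions 2–19).

2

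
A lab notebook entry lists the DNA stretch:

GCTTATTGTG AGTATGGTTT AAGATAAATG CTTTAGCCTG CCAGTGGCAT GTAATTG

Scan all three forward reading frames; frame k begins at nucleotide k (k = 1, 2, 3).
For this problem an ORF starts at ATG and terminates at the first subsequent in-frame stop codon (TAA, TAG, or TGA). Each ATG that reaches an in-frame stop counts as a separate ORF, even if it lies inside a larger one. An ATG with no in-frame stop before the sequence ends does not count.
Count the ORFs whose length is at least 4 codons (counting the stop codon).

Frame 1: GCT TAT TGT GAG TAT GGT TTA AGA TAA ATG CTT TAG CCT GCC AGT GGC ATG TAA TTG — ATG at 28, stop TAG at 34 → 9 nt; ATG at 49, stop TAA at 52 → 6 nt.
Frame 2: CTT ATT GTG AGT ATG GTT TAA GAT AAA TGC TTT AGC CTG CCA GTG GCA TGT AAT — ATG at 14, stop TAA at 20 → 9 nt.
Frame 3: TTA TTG TGA GTA TGG TTT AAG ATA AAT GCT TTA GCC TGC CAG TGG CAT GTA ATT — no ATG→stop ORF.
No ORF reaches 4 codons. Count = 0.

0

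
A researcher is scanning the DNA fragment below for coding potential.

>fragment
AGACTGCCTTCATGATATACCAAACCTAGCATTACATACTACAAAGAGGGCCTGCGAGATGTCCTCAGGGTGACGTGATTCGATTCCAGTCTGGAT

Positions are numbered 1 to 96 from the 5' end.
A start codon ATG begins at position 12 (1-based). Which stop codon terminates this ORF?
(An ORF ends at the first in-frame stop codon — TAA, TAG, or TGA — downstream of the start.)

Codons from position 12: ATG (12–14), ATA (15–17), TAC (18–20), CAA (21–23), ACC (24–26), TAG (27–29).
The first in-frame stop codon is TAG.

TAG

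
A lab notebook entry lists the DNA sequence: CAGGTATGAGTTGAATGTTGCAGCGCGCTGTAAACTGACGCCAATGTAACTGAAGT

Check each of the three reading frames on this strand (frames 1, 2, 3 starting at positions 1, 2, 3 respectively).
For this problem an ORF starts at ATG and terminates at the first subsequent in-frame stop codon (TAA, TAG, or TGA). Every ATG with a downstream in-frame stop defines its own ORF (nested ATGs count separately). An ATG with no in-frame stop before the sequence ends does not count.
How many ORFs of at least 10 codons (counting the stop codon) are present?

0

Frame 1: CAG GTA TGA GTT GAA TGT TGC AGC GCG CTG TAA ACT GAC GCC AAT GTA ACT GAA — no ATG→stop ORF.
Frame 2: AGG TAT GAG TTG AAT GTT GCA GCG CGC TGT AAA CTG ACG CCA ATG TAA CTG AAG — ATG at 44, stop TAA at 47 → 6 nt.
Frame 3: GGT ATG AGT TGA ATG TTG CAG CGC GCT GTA AAC TGA CGC CAA TGT AAC TGA AGT — ATG at 6, stop TGA at 12 → 9 nt; ATG at 15, stop TGA at 36 → 24 nt.
No ORF reaches 10 codons. Count = 0.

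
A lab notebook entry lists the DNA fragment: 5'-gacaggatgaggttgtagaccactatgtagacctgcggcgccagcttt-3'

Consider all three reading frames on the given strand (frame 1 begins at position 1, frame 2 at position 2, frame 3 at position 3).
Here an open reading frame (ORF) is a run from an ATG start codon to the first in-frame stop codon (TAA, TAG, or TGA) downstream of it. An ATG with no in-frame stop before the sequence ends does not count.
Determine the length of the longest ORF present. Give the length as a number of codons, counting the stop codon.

Frame 1: GAC AGG ATG AGG TTG TAG ACC ACT ATG TAG ACC TGC GGC GCC AGC TTT — ATG at 7, stop TAG at 16 → 12 nt; ATG at 25, stop TAG at 28 → 6 nt.
Frame 2: ACA GGA TGA GGT TGT AGA CCA CTA TGT AGA CCT GCG GCG CCA GCT — no ATG→stop ORF.
Frame 3: CAG GAT GAG GTT GTA GAC CAC TAT GTA GAC CTG CGG CGC CAG CTT — no ATG→stop ORF.
Longest: frame 1, positions 7–18, 12 nt = 4 codons = 3 aa. → 4 codons.

4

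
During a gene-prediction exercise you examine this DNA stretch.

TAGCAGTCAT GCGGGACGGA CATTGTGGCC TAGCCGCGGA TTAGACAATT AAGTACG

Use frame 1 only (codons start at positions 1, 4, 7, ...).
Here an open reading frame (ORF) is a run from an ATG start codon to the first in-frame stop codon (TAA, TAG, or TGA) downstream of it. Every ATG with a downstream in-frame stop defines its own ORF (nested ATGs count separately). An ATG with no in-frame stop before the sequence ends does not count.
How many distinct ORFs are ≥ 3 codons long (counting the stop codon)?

0

Frame 1: TAG CAG TCA TGC GGG ACG GAC ATT GTG GCC TAG CCG CGG ATT AGA CAA TTA AGT ACG — no ATG→stop ORF.
No ORF reaches 3 codons. Count = 0.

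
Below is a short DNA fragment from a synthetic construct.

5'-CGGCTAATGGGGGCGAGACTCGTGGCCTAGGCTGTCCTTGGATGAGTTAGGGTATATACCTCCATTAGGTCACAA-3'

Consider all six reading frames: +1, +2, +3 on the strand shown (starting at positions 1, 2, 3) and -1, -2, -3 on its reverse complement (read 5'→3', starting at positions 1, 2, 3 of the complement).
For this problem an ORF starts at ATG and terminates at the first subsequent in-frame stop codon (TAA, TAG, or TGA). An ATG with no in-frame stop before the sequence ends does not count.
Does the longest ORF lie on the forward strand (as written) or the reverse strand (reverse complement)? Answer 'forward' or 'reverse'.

Reverse complement (5'→3'): TTGTGACCTAATGGAGGTATATACCCTAACTCATCCAAGGACAGCCTAGGCCACGAGTCTCGCCCCCATTAGCCG
Frame +1: CGG CTA ATG GGG GCG AGA CTC GTG GCC TAG GCT GTC CTT GGA TGA GTT AGG GTA TAT ACC TCC ATT AGG TCA CAA — ATG at 7, stop TAG at 28 → 24 nt.
Frame +2: GGC TAA TGG GGG CGA GAC TCG TGG CCT AGG CTG TCC TTG GAT GAG TTA GGG TAT ATA CCT CCA TTA GGT CAC — no ATG→stop ORF.
Frame +3: GCT AAT GGG GGC GAG ACT CGT GGC CTA GGC TGT CCT TGG ATG AGT TAG GGT ATA TAC CTC CAT TAG GTC ACA — ATG at 42, stop TAG at 48 → 9 nt.
Frame -1: TTG TGA CCT AAT GGA GGT ATA TAC CCT AAC TCA TCC AAG GAC AGC CTA GGC CAC GAG TCT CGC CCC CAT TAG CCG — no ATG→stop ORF.
Frame -2: TGT GAC CTA ATG GAG GTA TAT ACC CTA ACT CAT CCA AGG ACA GCC TAG GCC ACG AGT CTC GCC CCC ATT AGC — ATG at 11, stop TAG at 47 → 39 nt.
Frame -3: GTG ACC TAA TGG AGG TAT ATA CCC TAA CTC ATC CAA GGA CAG CCT AGG CCA CGA GTC TCG CCC CCA TTA GCC — no ATG→stop ORF.
Forward-strand max 24 nt; reverse-strand max 39 nt. The reverse strand has the longer ORF.

reverse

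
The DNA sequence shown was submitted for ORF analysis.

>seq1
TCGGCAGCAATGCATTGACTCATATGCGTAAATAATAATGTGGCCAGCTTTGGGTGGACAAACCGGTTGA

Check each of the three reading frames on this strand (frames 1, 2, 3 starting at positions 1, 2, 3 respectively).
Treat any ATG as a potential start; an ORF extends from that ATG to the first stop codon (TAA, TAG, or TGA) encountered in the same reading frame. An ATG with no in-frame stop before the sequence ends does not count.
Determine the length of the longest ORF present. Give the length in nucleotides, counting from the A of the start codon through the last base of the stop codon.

33

Frame 1: TCG GCA GCA ATG CAT TGA CTC ATA TGC GTA AAT AAT AAT GTG GCC AGC TTT GGG TGG ACA AAC CGG TTG — ATG at 10, stop TGA at 16 → 9 nt.
Frame 2: CGG CAG CAA TGC ATT GAC TCA TAT GCG TAA ATA ATA ATG TGG CCA GCT TTG GGT GGA CAA ACC GGT TGA — ATG at 38, stop TGA at 68 → 33 nt.
Frame 3: GGC AGC AAT GCA TTG ACT CAT ATG CGT AAA TAA TAA TGT GGC CAG CTT TGG GTG GAC AAA CCG GTT — ATG at 24, stop TAA at 33 → 12 nt.
Longest: frame 2, positions 38–70, 33 nt = 11 codons = 10 aa. → 33 nucleotides.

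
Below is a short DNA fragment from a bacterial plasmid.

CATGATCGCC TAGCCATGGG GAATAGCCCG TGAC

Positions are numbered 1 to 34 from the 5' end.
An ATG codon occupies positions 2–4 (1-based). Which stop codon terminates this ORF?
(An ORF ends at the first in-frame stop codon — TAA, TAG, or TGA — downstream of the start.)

TAG

Codons from position 2: ATG (2–4), ATC (5–7), GCC (8–10), TAG (11–13).
The first in-frame stop codon is TAG.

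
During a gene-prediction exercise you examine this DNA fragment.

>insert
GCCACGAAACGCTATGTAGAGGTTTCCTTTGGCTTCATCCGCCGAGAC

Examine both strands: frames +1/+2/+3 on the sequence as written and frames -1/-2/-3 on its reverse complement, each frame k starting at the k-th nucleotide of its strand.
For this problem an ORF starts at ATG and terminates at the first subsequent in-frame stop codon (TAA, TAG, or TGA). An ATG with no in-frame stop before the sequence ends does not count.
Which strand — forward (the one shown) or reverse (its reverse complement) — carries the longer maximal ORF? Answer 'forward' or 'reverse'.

reverse

Reverse complement (5'→3'): GTCTCGGCGGATGAAGCCAAAGGAAACCTCTACATAGCGTTTCGTGGC
Frame +1: GCC ACG AAA CGC TAT GTA GAG GTT TCC TTT GGC TTC ATC CGC CGA GAC — no ATG→stop ORF.
Frame +2: CCA CGA AAC GCT ATG TAG AGG TTT CCT TTG GCT TCA TCC GCC GAG — ATG at 14, stop TAG at 17 → 6 nt.
Frame +3: CAC GAA ACG CTA TGT AGA GGT TTC CTT TGG CTT CAT CCG CCG AGA — no ATG→stop ORF.
Frame -1: GTC TCG GCG GAT GAA GCC AAA GGA AAC CTC TAC ATA GCG TTT CGT GGC — no ATG→stop ORF.
Frame -2: TCT CGG CGG ATG AAG CCA AAG GAA ACC TCT ACA TAG CGT TTC GTG — ATG at 11, stop TAG at 35 → 27 nt.
Frame -3: CTC GGC GGA TGA AGC CAA AGG AAA CCT CTA CAT AGC GTT TCG TGG — no ATG→stop ORF.
Forward-strand max 6 nt; reverse-strand max 27 nt. The reverse strand has the longer ORF.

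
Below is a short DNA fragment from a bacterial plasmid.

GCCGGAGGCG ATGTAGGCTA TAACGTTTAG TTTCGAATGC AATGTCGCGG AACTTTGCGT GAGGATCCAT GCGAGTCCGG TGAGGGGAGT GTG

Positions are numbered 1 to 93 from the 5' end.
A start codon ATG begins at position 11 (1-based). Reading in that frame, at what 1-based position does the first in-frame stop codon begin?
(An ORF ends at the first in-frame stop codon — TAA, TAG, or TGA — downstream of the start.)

Codons from position 11: ATG (11–13), TAG (14–16).
TAG is a stop codon; it begins at position 14.

14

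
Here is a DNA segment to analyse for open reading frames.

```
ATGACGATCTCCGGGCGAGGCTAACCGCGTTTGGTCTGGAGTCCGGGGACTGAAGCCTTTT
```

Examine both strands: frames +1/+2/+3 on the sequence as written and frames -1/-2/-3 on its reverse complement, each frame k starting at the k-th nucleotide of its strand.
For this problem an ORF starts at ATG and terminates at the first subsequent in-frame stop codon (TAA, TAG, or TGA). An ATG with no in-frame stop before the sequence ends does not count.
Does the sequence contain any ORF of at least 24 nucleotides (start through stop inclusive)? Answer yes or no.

yes

Reverse complement (5'→3'): AAAAGGCTTCAGTCCCCGGACTCCAGACCAAACGCGGTTAGCCTCGCCCGGAGATCGTCAT
Frame +1: ATG ACG ATC TCC GGG CGA GGC TAA CCG CGT TTG GTC TGG AGT CCG GGG ACT GAA GCC TTT — ATG at 1, stop TAA at 22 → 24 nt.
Frame +2: TGA CGA TCT CCG GGC GAG GCT AAC CGC GTT TGG TCT GGA GTC CGG GGA CTG AAG CCT TTT — no ATG→stop ORF.
Frame +3: GAC GAT CTC CGG GCG AGG CTA ACC GCG TTT GGT CTG GAG TCC GGG GAC TGA AGC CTT — no ATG→stop ORF.
Frame -1: AAA AGG CTT CAG TCC CCG GAC TCC AGA CCA AAC GCG GTT AGC CTC GCC CGG AGA TCG TCA — no ATG→stop ORF.
Frame -2: AAA GGC TTC AGT CCC CGG ACT CCA GAC CAA ACG CGG TTA GCC TCG CCC GGA GAT CGT CAT — no ATG→stop ORF.
Frame -3: AAG GCT TCA GTC CCC GGA CTC CAG ACC AAA CGC GGT TAG CCT CGC CCG GAG ATC GTC — no ATG→stop ORF.
Frame +1 has an ORF of 24 nucleotides (positions 1–24) ≥ 24, so yes.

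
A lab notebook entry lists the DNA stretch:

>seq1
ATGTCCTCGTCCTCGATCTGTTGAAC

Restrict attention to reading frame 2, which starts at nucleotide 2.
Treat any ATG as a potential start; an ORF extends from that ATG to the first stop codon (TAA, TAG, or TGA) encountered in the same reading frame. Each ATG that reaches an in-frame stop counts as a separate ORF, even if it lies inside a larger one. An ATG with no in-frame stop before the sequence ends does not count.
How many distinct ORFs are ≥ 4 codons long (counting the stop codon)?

0

Frame 2: TGT CCT CGT CCT CGA TCT GTT GAA — no ATG→stop ORF.
No ORF reaches 4 codons. Count = 0.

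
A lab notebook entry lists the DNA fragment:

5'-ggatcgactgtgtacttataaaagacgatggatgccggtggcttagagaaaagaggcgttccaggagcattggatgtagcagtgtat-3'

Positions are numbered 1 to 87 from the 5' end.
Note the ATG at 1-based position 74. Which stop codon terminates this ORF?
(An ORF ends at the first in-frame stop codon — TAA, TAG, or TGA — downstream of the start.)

Codons from position 74: ATG (74–76), TAG (77–79).
The first in-frame stop codon is TAG.

TAG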